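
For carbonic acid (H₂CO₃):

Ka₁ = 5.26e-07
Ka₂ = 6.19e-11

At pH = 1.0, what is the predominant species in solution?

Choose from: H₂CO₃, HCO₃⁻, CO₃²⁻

pKa₁ = 6.28, pKa₂ = 10.21. For a polyprotic acid the predominant species crosses at each pKa: below pKa_n the protonated form dominates, above it the deprotonated form does. At pH = 1.0, the predominant species is H₂CO₃.

H₂CO₃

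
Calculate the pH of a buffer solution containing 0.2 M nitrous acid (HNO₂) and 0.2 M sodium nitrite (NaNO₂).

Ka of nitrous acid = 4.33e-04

pKa = -log(4.33e-04) = 3.36. pH = pKa + log([A⁻]/[HA]) = 3.36 + log(0.2/0.2)

pH = 3.36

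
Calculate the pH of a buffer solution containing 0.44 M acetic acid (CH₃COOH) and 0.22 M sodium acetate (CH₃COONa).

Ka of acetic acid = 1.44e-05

pKa = -log(1.44e-05) = 4.84. pH = pKa + log([A⁻]/[HA]) = 4.84 + log(0.22/0.44)

pH = 4.54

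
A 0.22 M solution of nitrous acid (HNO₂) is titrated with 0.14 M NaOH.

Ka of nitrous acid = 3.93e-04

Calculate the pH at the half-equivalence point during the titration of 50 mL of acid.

At half-equivalence [HA] = [A⁻], so Henderson-Hasselbalch gives pH = pKa = -log(3.93e-04) = 3.41.

pH = pKa = 3.41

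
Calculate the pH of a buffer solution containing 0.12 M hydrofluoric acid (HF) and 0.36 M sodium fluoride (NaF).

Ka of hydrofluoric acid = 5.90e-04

pKa = -log(5.90e-04) = 3.23. pH = pKa + log([A⁻]/[HA]) = 3.23 + log(0.36/0.12)

pH = 3.71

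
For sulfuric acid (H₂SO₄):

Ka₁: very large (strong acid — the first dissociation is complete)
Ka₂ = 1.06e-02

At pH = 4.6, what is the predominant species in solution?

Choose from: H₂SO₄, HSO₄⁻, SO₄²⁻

The first dissociation is complete, so H₂SO₄ itself is never the predominant species in water; pKa₂ = -log(1.06e-02) = 1.97. For a polyprotic acid the predominant species crosses at each pKa: below pKa_n the protonated form dominates, above it the deprotonated form does. At pH = 4.6, the predominant species is SO₄²⁻.

SO₄²⁻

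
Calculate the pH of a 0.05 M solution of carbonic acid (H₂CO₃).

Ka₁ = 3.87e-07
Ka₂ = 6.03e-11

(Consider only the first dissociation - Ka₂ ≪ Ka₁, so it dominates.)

First dissociation dominates. From Ka₁ = [H⁺][HA⁻]/[H₂A], x² + Ka₁·x − Ka₁·C = 0 with C = 0.05 M and Ka₁ = 3.87e-07. Solving: [H⁺] = (−Ka₁ + √(Ka₁² + 4·Ka₁·C)) / 2 = 1.3891e-04 M. pH = -log(1.3891e-04) = 3.86.

pH = 3.86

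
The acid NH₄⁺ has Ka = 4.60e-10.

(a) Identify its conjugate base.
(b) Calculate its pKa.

(a) The conjugate base is formed by removing one H⁺ from NH₄⁺, giving NH₃. (b) pKa = -log(Ka) = -log(4.60e-10) = 9.34.

Conjugate base: NH₃; pK_a = 9.34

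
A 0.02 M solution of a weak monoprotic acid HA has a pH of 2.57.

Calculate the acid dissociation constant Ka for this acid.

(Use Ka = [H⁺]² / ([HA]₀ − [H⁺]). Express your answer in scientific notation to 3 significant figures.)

[H⁺] = 10^(−pH) = 10^(−2.57) = 2.692e-03 M. For HA ⇌ H⁺ + A⁻, Ka = [H⁺][A⁻]/[HA] = [H⁺]² / ([HA]₀ − [H⁺]) = (2.692e-03)² / (0.02 − 2.692e-03) = 4.19e-04.

K_a = 4.19e-04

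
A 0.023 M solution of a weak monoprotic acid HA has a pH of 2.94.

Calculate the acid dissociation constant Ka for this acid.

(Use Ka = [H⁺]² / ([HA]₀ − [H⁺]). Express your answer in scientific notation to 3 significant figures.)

[H⁺] = 10^(−pH) = 10^(−2.94) = 1.148e-03 M. For HA ⇌ H⁺ + A⁻, Ka = [H⁺][A⁻]/[HA] = [H⁺]² / ([HA]₀ − [H⁺]) = (1.148e-03)² / (0.023 − 1.148e-03) = 6.03e-05.

K_a = 6.03e-05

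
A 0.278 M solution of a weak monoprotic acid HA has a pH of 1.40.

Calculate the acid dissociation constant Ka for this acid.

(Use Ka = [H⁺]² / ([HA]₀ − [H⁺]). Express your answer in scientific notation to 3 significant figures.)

[H⁺] = 10^(−pH) = 10^(−1.40) = 3.981e-02 M. For HA ⇌ H⁺ + A⁻, Ka = [H⁺][A⁻]/[HA] = [H⁺]² / ([HA]₀ − [H⁺]) = (3.981e-02)² / (0.278 − 3.981e-02) = 6.65e-03.

K_a = 6.65e-03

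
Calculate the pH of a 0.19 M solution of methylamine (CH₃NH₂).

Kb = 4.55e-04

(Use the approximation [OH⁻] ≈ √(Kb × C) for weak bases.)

[OH⁻] = √(Kb × C) = √(4.55e-04 × 0.19) = 9.2978e-03. pOH = 2.03, pH = 14 - pOH

pH = 11.97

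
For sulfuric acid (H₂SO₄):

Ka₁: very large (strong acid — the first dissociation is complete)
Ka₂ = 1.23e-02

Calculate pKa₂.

pKa₂ = -log(Ka₂) = -log(1.23e-02) = 1.91.

pK_{a2} = 1.91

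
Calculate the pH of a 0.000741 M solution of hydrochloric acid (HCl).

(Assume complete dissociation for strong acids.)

[H⁺] = 0.000741 M for strong acid. pH = -log[H⁺] = -log(0.000741)

pH = 3.13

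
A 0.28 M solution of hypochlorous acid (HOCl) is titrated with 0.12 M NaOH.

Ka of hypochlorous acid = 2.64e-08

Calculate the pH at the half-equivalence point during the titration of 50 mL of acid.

At half-equivalence [HA] = [A⁻], so Henderson-Hasselbalch gives pH = pKa = -log(2.64e-08) = 7.58.

pH = pKa = 7.58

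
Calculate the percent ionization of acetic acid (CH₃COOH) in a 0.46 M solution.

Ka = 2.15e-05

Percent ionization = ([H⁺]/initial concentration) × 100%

Using Ka equilibrium: x² + Ka×x - Ka×C = 0. Solving: [H⁺] = 3.1341e-03. Percent = (3.1341e-03/0.46) × 100

Percent ionization = 0.681%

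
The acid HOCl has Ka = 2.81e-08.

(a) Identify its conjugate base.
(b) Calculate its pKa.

(a) The conjugate base is formed by removing one H⁺ from HOCl, giving OCl⁻. (b) pKa = -log(Ka) = -log(2.81e-08) = 7.55.

Conjugate base: OCl⁻; pK_a = 7.55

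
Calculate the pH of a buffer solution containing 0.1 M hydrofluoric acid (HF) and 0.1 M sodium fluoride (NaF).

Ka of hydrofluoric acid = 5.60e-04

pKa = -log(5.60e-04) = 3.25. pH = pKa + log([A⁻]/[HA]) = 3.25 + log(0.1/0.1)

pH = 3.25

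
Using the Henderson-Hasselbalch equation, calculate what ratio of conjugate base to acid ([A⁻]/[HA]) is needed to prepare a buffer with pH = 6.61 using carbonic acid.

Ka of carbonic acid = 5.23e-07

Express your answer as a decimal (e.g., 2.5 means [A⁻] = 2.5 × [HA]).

pKa = -log(5.23e-07) = 6.2815. pH = pKa + log([A⁻]/[HA]), so log([A⁻]/[HA]) = pH − pKa = 6.61 − 6.2815 = 0.3285. [A⁻]/[HA] = 10^(0.3285) = 2.13

[A⁻]/[HA] = 2.13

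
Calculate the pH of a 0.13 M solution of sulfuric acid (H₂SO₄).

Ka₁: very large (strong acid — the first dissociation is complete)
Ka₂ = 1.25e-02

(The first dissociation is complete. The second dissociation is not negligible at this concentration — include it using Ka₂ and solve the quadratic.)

First dissociation is complete: [H⁺]₀ = [HSO₄⁻]₀ = C = 0.13 M. Second dissociation HSO₄⁻ ⇌ H⁺ + SO₄²⁻: let x = [SO₄²⁻]. Ka₂ = (C + x)·x / (C − x) = 1.25e-02 → x² + (C + Ka₂)·x − Ka₂·C = 0 → x² + 0.14250·x − 1.625e-03 = 0. x = (−0.14250 + √(0.14250² + 4 × 1.625e-03)) / 2 = 1.0613e-02 M. [H⁺] = C + x = 0.13 + 1.0613e-02 = 1.4061e-01 M. pH = -log(1.4061e-01) = 0.85.

pH = 0.85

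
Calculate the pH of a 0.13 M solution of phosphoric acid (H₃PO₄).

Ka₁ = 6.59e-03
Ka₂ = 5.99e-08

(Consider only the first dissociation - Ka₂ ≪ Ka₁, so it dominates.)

First dissociation dominates. From Ka₁ = [H⁺][HA⁻]/[H₂A], x² + Ka₁·x − Ka₁·C = 0 with C = 0.13 M and Ka₁ = 6.59e-03. Solving: [H⁺] = (−Ka₁ + √(Ka₁² + 4·Ka₁·C)) / 2 = 2.6159e-02 M. pH = -log(2.6159e-02) = 1.58.

pH = 1.58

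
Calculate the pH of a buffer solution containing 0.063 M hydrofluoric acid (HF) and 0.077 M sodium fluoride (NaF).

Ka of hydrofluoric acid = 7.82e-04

pKa = -log(7.82e-04) = 3.11. pH = pKa + log([A⁻]/[HA]) = 3.11 + log(0.077/0.063)

pH = 3.19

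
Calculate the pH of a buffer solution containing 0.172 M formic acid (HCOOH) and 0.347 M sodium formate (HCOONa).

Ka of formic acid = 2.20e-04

pKa = -log(2.20e-04) = 3.66. pH = pKa + log([A⁻]/[HA]) = 3.66 + log(0.347/0.172)

pH = 3.96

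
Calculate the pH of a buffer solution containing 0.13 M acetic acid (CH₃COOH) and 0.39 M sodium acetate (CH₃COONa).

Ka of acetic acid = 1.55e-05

pKa = -log(1.55e-05) = 4.81. pH = pKa + log([A⁻]/[HA]) = 4.81 + log(0.39/0.13)

pH = 5.29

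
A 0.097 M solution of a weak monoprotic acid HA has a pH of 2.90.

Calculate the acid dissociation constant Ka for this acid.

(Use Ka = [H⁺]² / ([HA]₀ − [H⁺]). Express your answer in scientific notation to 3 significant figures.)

[H⁺] = 10^(−pH) = 10^(−2.90) = 1.259e-03 M. For HA ⇌ H⁺ + A⁻, Ka = [H⁺][A⁻]/[HA] = [H⁺]² / ([HA]₀ − [H⁺]) = (1.259e-03)² / (0.097 − 1.259e-03) = 1.66e-05.

K_a = 1.66e-05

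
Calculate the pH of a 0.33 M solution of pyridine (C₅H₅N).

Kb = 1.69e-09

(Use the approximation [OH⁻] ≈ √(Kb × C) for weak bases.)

[OH⁻] = √(Kb × C) = √(1.69e-09 × 0.33) = 2.3616e-05. pOH = 4.63, pH = 14 - pOH

pH = 9.37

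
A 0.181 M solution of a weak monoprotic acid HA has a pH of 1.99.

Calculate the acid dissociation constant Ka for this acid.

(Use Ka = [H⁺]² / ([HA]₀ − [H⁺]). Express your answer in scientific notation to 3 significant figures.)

[H⁺] = 10^(−pH) = 10^(−1.99) = 1.023e-02 M. For HA ⇌ H⁺ + A⁻, Ka = [H⁺][A⁻]/[HA] = [H⁺]² / ([HA]₀ − [H⁺]) = (1.023e-02)² / (0.181 − 1.023e-02) = 6.13e-04.

K_a = 6.13e-04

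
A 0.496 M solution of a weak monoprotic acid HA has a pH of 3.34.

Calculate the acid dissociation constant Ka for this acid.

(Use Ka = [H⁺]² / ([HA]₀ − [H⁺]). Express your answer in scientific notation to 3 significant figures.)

[H⁺] = 10^(−pH) = 10^(−3.34) = 4.571e-04 M. For HA ⇌ H⁺ + A⁻, Ka = [H⁺][A⁻]/[HA] = [H⁺]² / ([HA]₀ − [H⁺]) = (4.571e-04)² / (0.496 − 4.571e-04) = 4.22e-07.

K_a = 4.22e-07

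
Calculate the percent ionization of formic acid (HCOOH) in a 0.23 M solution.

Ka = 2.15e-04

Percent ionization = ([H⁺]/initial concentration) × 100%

Using Ka equilibrium: x² + Ka×x - Ka×C = 0. Solving: [H⁺] = 6.9254e-03. Percent = (6.9254e-03/0.23) × 100

Percent ionization = 3.01%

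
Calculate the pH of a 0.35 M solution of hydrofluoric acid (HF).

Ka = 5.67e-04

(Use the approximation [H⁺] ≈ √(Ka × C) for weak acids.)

[H⁺] = √(Ka × C) = √(5.67e-04 × 0.35) = 1.4087e-02. pH = -log(1.4087e-02)

pH = 1.85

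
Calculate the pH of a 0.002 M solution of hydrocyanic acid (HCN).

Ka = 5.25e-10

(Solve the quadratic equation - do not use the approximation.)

x² + Ka×x - Ka×C = 0. Using quadratic formula: [H⁺] = 1.0244e-06

pH = 5.99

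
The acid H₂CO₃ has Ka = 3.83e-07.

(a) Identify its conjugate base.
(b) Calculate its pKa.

(a) The conjugate base is formed by removing one H⁺ from H₂CO₃, giving HCO₃⁻. (b) pKa = -log(Ka) = -log(3.83e-07) = 6.42.

Conjugate base: HCO₃⁻; pK_a = 6.42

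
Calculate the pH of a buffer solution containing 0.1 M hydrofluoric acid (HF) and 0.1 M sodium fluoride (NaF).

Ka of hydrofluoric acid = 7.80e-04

pKa = -log(7.80e-04) = 3.11. pH = pKa + log([A⁻]/[HA]) = 3.11 + log(0.1/0.1)

pH = 3.11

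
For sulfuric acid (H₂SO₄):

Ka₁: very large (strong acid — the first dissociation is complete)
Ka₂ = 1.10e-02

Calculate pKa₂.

pKa₂ = -log(Ka₂) = -log(1.10e-02) = 1.96.

pK_{a2} = 1.96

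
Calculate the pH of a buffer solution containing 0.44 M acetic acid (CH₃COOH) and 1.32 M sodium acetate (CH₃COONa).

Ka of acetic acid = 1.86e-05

pKa = -log(1.86e-05) = 4.73. pH = pKa + log([A⁻]/[HA]) = 4.73 + log(1.32/0.44)

pH = 5.21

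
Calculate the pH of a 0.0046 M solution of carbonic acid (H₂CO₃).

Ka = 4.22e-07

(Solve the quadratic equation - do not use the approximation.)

x² + Ka×x - Ka×C = 0. Using quadratic formula: [H⁺] = 4.3849e-05

pH = 4.36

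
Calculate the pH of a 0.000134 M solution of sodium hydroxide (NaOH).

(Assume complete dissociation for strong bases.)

[OH⁻] = 0.000134 M for strong base. pOH = -log[OH⁻] = 3.87, pH = 14 - pOH

pH = 10.13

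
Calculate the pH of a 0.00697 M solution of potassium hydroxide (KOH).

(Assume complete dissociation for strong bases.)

[OH⁻] = 0.00697 M for strong base. pOH = -log[OH⁻] = 2.16, pH = 14 - pOH

pH = 11.84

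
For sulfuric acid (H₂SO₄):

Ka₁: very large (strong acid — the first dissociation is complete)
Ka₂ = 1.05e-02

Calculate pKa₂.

pKa₂ = -log(Ka₂) = -log(1.05e-02) = 1.98.

pK_{a2} = 1.98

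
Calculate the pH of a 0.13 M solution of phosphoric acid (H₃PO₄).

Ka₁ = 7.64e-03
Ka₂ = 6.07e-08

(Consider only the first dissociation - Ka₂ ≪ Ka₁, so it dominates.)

First dissociation dominates. From Ka₁ = [H⁺][HA⁻]/[H₂A], x² + Ka₁·x − Ka₁·C = 0 with C = 0.13 M and Ka₁ = 7.64e-03. Solving: [H⁺] = (−Ka₁ + √(Ka₁² + 4·Ka₁·C)) / 2 = 2.7926e-02 M. pH = -log(2.7926e-02) = 1.55.

pH = 1.55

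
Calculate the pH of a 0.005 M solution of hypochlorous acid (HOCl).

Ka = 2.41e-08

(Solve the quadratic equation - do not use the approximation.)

x² + Ka×x - Ka×C = 0. Using quadratic formula: [H⁺] = 1.0965e-05

pH = 4.96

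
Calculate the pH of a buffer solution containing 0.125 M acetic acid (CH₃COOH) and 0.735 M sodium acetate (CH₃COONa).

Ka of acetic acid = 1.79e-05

pKa = -log(1.79e-05) = 4.75. pH = pKa + log([A⁻]/[HA]) = 4.75 + log(0.735/0.125)

pH = 5.52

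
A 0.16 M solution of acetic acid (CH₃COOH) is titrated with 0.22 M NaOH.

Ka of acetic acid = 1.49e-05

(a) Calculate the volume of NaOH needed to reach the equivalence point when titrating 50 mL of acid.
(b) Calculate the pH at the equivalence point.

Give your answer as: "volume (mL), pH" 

moles acid = 0.16 × 50/1000 = 0.008 mol; V_base = moles/0.22 × 1000 = 36.4 mL. At equivalence only the conjugate base is present: [A⁻] = 0.008/0.086 = 9.2632e-02 M. Kb = Kw/Ka = 6.71e-10; [OH⁻] = √(Kb × [A⁻]) = 7.8847e-06; pOH = 5.10; pH = 14 - pOH = 8.90.

V = 36.4 mL, pH = 8.90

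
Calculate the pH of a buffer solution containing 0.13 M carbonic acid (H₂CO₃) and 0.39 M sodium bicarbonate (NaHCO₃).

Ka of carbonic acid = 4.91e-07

pKa = -log(4.91e-07) = 6.31. pH = pKa + log([A⁻]/[HA]) = 6.31 + log(0.39/0.13)

pH = 6.79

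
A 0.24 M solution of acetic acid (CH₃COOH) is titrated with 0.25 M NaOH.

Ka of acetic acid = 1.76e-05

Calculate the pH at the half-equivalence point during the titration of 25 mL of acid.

At half-equivalence [HA] = [A⁻], so Henderson-Hasselbalch gives pH = pKa = -log(1.76e-05) = 4.75.

pH = pKa = 4.75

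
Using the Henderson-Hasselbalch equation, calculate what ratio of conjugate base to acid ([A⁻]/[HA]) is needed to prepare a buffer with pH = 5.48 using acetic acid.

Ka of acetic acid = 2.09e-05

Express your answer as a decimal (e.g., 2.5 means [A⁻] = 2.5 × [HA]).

pKa = -log(2.09e-05) = 4.6799. pH = pKa + log([A⁻]/[HA]), so log([A⁻]/[HA]) = pH − pKa = 5.48 − 4.6799 = 0.8001. [A⁻]/[HA] = 10^(0.8001) = 6.31

[A⁻]/[HA] = 6.31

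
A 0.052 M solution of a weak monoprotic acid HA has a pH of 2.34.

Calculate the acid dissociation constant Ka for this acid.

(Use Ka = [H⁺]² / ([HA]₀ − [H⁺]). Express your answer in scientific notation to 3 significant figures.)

[H⁺] = 10^(−pH) = 10^(−2.34) = 4.571e-03 M. For HA ⇌ H⁺ + A⁻, Ka = [H⁺][A⁻]/[HA] = [H⁺]² / ([HA]₀ − [H⁺]) = (4.571e-03)² / (0.052 − 4.571e-03) = 4.41e-04.

K_a = 4.41e-04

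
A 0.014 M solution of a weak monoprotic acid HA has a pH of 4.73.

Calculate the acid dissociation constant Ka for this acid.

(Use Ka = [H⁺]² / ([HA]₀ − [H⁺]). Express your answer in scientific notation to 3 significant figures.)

[H⁺] = 10^(−pH) = 10^(−4.73) = 1.862e-05 M. For HA ⇌ H⁺ + A⁻, Ka = [H⁺][A⁻]/[HA] = [H⁺]² / ([HA]₀ − [H⁺]) = (1.862e-05)² / (0.014 − 1.862e-05) = 2.48e-08.

K_a = 2.48e-08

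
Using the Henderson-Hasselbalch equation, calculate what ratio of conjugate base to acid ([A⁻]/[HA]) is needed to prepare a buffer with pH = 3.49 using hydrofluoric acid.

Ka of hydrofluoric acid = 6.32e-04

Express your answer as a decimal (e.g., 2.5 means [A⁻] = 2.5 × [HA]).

pKa = -log(6.32e-04) = 3.1993. pH = pKa + log([A⁻]/[HA]), so log([A⁻]/[HA]) = pH − pKa = 3.49 − 3.1993 = 0.2907. [A⁻]/[HA] = 10^(0.2907) = 1.95

[A⁻]/[HA] = 1.95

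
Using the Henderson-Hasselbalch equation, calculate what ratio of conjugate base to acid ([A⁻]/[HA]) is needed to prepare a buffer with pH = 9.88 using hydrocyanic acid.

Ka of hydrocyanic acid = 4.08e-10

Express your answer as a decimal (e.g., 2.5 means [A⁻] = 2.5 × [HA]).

pKa = -log(4.08e-10) = 9.3893. pH = pKa + log([A⁻]/[HA]), so log([A⁻]/[HA]) = pH − pKa = 9.88 − 9.3893 = 0.4907. [A⁻]/[HA] = 10^(0.4907) = 3.09

[A⁻]/[HA] = 3.09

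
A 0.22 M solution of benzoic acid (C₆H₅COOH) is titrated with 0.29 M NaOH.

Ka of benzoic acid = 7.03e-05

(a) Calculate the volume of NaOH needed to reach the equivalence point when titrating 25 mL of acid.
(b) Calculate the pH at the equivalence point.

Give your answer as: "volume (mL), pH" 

moles acid = 0.22 × 25/1000 = 0.0055 mol; V_base = moles/0.29 × 1000 = 19.0 mL. At equivalence only the conjugate base is present: [A⁻] = 0.0055/0.044 = 1.2510e-01 M. Kb = Kw/Ka = 1.42e-10; [OH⁻] = √(Kb × [A⁻]) = 4.2184e-06; pOH = 5.37; pH = 14 - pOH = 8.63.

V = 19.0 mL, pH = 8.63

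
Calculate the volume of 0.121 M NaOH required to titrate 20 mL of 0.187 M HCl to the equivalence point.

At equivalence: moles acid = moles base. moles HCl = 0.187 × 20/1000 = 0.00374 mol. V_base = moles / 0.121 × 1000 = 30.9 mL.

V_{base} = 30.9 mL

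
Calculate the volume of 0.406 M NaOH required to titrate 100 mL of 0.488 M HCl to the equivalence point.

At equivalence: moles acid = moles base. moles HCl = 0.488 × 100/1000 = 0.0488 mol. V_base = moles / 0.406 × 1000 = 120.2 mL.

V_{base} = 120.2 mL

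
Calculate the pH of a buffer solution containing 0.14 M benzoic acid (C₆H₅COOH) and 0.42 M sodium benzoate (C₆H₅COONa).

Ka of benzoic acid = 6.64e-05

pKa = -log(6.64e-05) = 4.18. pH = pKa + log([A⁻]/[HA]) = 4.18 + log(0.42/0.14)

pH = 4.65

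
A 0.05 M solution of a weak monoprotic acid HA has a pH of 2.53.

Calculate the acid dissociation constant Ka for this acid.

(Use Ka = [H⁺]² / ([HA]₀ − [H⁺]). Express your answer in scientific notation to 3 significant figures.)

[H⁺] = 10^(−pH) = 10^(−2.53) = 2.951e-03 M. For HA ⇌ H⁺ + A⁻, Ka = [H⁺][A⁻]/[HA] = [H⁺]² / ([HA]₀ − [H⁺]) = (2.951e-03)² / (0.05 − 2.951e-03) = 1.85e-04.

K_a = 1.85e-04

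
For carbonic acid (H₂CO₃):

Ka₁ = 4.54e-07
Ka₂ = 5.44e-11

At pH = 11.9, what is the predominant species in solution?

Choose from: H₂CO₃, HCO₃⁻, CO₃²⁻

pKa₁ = 6.34, pKa₂ = 10.26. For a polyprotic acid the predominant species crosses at each pKa: below pKa_n the protonated form dominates, above it the deprotonated form does. At pH = 11.9, the predominant species is CO₃²⁻.

CO₃²⁻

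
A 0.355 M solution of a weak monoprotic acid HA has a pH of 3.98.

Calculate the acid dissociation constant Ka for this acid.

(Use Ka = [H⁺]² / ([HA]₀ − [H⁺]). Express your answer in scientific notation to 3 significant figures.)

[H⁺] = 10^(−pH) = 10^(−3.98) = 1.047e-04 M. For HA ⇌ H⁺ + A⁻, Ka = [H⁺][A⁻]/[HA] = [H⁺]² / ([HA]₀ − [H⁺]) = (1.047e-04)² / (0.355 − 1.047e-04) = 3.09e-08.

K_a = 3.09e-08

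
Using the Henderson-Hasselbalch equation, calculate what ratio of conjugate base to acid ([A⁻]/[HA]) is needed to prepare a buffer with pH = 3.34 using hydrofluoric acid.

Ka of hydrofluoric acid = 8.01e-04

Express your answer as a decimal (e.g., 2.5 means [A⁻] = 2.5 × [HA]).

pKa = -log(8.01e-04) = 3.0964. pH = pKa + log([A⁻]/[HA]), so log([A⁻]/[HA]) = pH − pKa = 3.34 − 3.0964 = 0.2436. [A⁻]/[HA] = 10^(0.2436) = 1.75

[A⁻]/[HA] = 1.75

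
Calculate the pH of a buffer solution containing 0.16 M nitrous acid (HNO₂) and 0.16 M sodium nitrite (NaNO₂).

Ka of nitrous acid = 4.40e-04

pKa = -log(4.40e-04) = 3.36. pH = pKa + log([A⁻]/[HA]) = 3.36 + log(0.16/0.16)

pH = 3.36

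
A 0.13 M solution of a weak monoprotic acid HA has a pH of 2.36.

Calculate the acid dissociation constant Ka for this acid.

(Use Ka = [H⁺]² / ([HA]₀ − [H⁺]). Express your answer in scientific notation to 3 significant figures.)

[H⁺] = 10^(−pH) = 10^(−2.36) = 4.365e-03 M. For HA ⇌ H⁺ + A⁻, Ka = [H⁺][A⁻]/[HA] = [H⁺]² / ([HA]₀ − [H⁺]) = (4.365e-03)² / (0.13 − 4.365e-03) = 1.52e-04.

K_a = 1.52e-04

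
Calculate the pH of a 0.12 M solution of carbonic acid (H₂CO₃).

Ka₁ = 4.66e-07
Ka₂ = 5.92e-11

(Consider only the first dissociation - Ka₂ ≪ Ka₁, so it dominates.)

First dissociation dominates. From Ka₁ = [H⁺][HA⁻]/[H₂A], x² + Ka₁·x − Ka₁·C = 0 with C = 0.12 M and Ka₁ = 4.66e-07. Solving: [H⁺] = (−Ka₁ + √(Ka₁² + 4·Ka₁·C)) / 2 = 2.3624e-04 M. pH = -log(2.3624e-04) = 3.63.

pH = 3.63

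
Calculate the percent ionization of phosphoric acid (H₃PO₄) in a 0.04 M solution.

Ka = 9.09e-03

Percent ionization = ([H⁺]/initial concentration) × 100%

Using Ka equilibrium: x² + Ka×x - Ka×C = 0. Solving: [H⁺] = 1.5057e-02. Percent = (1.5057e-02/0.04) × 100

Percent ionization = 37.6%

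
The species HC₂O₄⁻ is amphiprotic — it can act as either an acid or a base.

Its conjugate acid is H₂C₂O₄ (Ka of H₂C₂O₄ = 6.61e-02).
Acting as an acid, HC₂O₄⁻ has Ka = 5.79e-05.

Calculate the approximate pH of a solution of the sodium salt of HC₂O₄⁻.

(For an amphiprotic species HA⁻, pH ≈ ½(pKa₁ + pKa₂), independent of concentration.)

pKa₁ = -log(6.61e-02) = 1.18; pKa₂ = -log(5.79e-05) = 4.24. For an amphiprotic species, pH ≈ ½(pKa₁ + pKa₂) = ½(1.18 + 4.24) = 2.71.

pH = 2.71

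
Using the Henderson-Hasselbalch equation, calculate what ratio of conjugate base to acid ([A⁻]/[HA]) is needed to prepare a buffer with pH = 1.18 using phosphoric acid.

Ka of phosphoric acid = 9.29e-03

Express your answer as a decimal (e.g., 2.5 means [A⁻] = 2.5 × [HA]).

pKa = -log(9.29e-03) = 2.0320. pH = pKa + log([A⁻]/[HA]), so log([A⁻]/[HA]) = pH − pKa = 1.18 − 2.0320 = -0.8520. [A⁻]/[HA] = 10^(-0.8520) = 0.141

[A⁻]/[HA] = 0.141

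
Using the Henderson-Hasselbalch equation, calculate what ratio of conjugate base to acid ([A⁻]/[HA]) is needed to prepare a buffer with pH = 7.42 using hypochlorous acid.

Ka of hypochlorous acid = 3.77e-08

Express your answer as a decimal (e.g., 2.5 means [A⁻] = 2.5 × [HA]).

pKa = -log(3.77e-08) = 7.4237. pH = pKa + log([A⁻]/[HA]), so log([A⁻]/[HA]) = pH − pKa = 7.42 − 7.4237 = -0.0037. [A⁻]/[HA] = 10^(-0.0037) = 0.992

[A⁻]/[HA] = 0.992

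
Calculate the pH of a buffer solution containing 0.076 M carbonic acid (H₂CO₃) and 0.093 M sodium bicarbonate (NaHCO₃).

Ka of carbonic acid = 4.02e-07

pKa = -log(4.02e-07) = 6.40. pH = pKa + log([A⁻]/[HA]) = 6.40 + log(0.093/0.076)

pH = 6.48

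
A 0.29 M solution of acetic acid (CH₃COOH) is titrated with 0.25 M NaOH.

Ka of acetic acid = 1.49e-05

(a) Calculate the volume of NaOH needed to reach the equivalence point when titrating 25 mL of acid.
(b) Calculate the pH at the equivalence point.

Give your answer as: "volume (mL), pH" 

moles acid = 0.29 × 25/1000 = 0.00725 mol; V_base = moles/0.25 × 1000 = 29.0 mL. At equivalence only the conjugate base is present: [A⁻] = 0.00725/0.054 = 1.3426e-01 M. Kb = Kw/Ka = 6.71e-10; [OH⁻] = √(Kb × [A⁻]) = 9.4925e-06; pOH = 5.02; pH = 14 - pOH = 8.98.

V = 29.0 mL, pH = 8.98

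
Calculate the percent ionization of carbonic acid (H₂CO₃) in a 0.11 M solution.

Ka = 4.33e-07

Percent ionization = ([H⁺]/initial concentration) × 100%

Using Ka equilibrium: x² + Ka×x - Ka×C = 0. Solving: [H⁺] = 2.1803e-04. Percent = (2.1803e-04/0.11) × 100

Percent ionization = 0.198%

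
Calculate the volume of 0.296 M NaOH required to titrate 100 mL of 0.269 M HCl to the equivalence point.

At equivalence: moles acid = moles base. moles HCl = 0.269 × 100/1000 = 0.0269 mol. V_base = moles / 0.296 × 1000 = 90.9 mL.

V_{base} = 90.9 mL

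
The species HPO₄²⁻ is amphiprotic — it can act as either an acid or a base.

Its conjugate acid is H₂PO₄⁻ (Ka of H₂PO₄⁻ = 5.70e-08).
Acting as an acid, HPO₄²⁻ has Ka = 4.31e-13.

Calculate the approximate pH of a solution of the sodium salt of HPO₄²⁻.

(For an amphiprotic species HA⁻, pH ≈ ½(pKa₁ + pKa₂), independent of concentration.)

pKa₁ = -log(5.70e-08) = 7.24; pKa₂ = -log(4.31e-13) = 12.37. For an amphiprotic species, pH ≈ ½(pKa₁ + pKa₂) = ½(7.24 + 12.37) = 9.80.

pH = 9.80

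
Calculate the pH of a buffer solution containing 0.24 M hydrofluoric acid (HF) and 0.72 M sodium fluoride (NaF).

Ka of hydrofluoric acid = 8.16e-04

pKa = -log(8.16e-04) = 3.09. pH = pKa + log([A⁻]/[HA]) = 3.09 + log(0.72/0.24)

pH = 3.57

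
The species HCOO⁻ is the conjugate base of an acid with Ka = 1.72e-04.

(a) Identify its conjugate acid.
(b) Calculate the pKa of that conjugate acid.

(a) The conjugate acid is formed by adding one H⁺ to HCOO⁻, giving HCOOH. (b) pKa = -log(Ka) = -log(1.72e-04) = 3.76.

Conjugate acid: HCOOH; pK_a = 3.76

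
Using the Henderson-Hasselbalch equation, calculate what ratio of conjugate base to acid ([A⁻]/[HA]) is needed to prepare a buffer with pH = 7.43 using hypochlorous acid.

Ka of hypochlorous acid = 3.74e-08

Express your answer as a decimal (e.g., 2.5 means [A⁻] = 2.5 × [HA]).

pKa = -log(3.74e-08) = 7.4271. pH = pKa + log([A⁻]/[HA]), so log([A⁻]/[HA]) = pH − pKa = 7.43 − 7.4271 = 0.0029. [A⁻]/[HA] = 10^(0.0029) = 1.01

[A⁻]/[HA] = 1.01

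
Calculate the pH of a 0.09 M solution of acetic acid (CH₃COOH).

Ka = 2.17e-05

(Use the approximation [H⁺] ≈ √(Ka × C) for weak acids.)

[H⁺] = √(Ka × C) = √(2.17e-05 × 0.09) = 1.3975e-03. pH = -log(1.3975e-03)

pH = 2.85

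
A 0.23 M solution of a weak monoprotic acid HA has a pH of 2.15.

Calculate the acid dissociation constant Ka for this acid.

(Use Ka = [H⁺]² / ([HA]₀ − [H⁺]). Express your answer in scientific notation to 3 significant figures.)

[H⁺] = 10^(−pH) = 10^(−2.15) = 7.079e-03 M. For HA ⇌ H⁺ + A⁻, Ka = [H⁺][A⁻]/[HA] = [H⁺]² / ([HA]₀ − [H⁺]) = (7.079e-03)² / (0.23 − 7.079e-03) = 2.25e-04.

K_a = 2.25e-04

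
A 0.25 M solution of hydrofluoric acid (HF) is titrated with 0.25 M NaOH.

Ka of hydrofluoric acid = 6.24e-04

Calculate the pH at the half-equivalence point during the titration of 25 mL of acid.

At half-equivalence [HA] = [A⁻], so Henderson-Hasselbalch gives pH = pKa = -log(6.24e-04) = 3.20.

pH = pKa = 3.20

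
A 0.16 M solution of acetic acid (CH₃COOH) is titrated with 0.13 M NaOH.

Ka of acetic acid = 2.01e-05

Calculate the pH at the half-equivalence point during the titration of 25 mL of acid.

At half-equivalence [HA] = [A⁻], so Henderson-Hasselbalch gives pH = pKa = -log(2.01e-05) = 4.70.

pH = pKa = 4.70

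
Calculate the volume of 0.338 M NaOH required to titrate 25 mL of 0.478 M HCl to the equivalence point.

At equivalence: moles acid = moles base. moles HCl = 0.478 × 25/1000 = 0.01195 mol. V_base = moles / 0.338 × 1000 = 35.4 mL.

V_{base} = 35.4 mL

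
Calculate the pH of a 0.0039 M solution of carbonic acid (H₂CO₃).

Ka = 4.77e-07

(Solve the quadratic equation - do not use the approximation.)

x² + Ka×x - Ka×C = 0. Using quadratic formula: [H⁺] = 4.2893e-05

pH = 4.37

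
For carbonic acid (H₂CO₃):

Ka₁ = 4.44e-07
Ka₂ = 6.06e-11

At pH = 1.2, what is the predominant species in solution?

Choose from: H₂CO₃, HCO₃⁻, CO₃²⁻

pKa₁ = 6.35, pKa₂ = 10.22. For a polyprotic acid the predominant species crosses at each pKa: below pKa_n the protonated form dominates, above it the deprotonated form does. At pH = 1.2, the predominant species is H₂CO₃.

H₂CO₃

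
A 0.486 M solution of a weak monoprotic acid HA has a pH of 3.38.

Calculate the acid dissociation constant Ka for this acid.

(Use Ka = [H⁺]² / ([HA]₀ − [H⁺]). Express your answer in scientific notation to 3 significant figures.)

[H⁺] = 10^(−pH) = 10^(−3.38) = 4.169e-04 M. For HA ⇌ H⁺ + A⁻, Ka = [H⁺][A⁻]/[HA] = [H⁺]² / ([HA]₀ − [H⁺]) = (4.169e-04)² / (0.486 − 4.169e-04) = 3.58e-07.

K_a = 3.58e-07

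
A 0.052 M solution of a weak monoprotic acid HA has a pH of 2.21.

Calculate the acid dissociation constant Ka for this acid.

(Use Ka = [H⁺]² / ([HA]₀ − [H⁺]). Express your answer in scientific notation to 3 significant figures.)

[H⁺] = 10^(−pH) = 10^(−2.21) = 6.166e-03 M. For HA ⇌ H⁺ + A⁻, Ka = [H⁺][A⁻]/[HA] = [H⁺]² / ([HA]₀ − [H⁺]) = (6.166e-03)² / (0.052 − 6.166e-03) = 8.29e-04.

K_a = 8.29e-04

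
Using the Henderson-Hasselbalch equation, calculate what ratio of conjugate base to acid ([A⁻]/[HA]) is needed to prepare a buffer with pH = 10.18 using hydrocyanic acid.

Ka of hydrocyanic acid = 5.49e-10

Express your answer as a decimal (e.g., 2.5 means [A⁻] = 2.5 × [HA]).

pKa = -log(5.49e-10) = 9.2604. pH = pKa + log([A⁻]/[HA]), so log([A⁻]/[HA]) = pH − pKa = 10.18 − 9.2604 = 0.9196. [A⁻]/[HA] = 10^(0.9196) = 8.31

[A⁻]/[HA] = 8.31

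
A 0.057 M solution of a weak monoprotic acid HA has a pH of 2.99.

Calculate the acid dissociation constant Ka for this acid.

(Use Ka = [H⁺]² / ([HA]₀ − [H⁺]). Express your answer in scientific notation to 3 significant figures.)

[H⁺] = 10^(−pH) = 10^(−2.99) = 1.023e-03 M. For HA ⇌ H⁺ + A⁻, Ka = [H⁺][A⁻]/[HA] = [H⁺]² / ([HA]₀ − [H⁺]) = (1.023e-03)² / (0.057 − 1.023e-03) = 1.87e-05.

K_a = 1.87e-05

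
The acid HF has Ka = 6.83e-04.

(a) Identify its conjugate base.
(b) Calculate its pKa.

(a) The conjugate base is formed by removing one H⁺ from HF, giving F⁻. (b) pKa = -log(Ka) = -log(6.83e-04) = 3.17.

Conjugate base: F⁻; pK_a = 3.17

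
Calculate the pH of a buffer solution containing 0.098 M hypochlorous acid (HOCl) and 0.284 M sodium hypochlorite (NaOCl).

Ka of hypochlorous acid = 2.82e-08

pKa = -log(2.82e-08) = 7.55. pH = pKa + log([A⁻]/[HA]) = 7.55 + log(0.284/0.098)

pH = 8.01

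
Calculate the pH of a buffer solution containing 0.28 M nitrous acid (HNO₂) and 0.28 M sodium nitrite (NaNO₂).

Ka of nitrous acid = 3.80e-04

pKa = -log(3.80e-04) = 3.42. pH = pKa + log([A⁻]/[HA]) = 3.42 + log(0.28/0.28)

pH = 3.42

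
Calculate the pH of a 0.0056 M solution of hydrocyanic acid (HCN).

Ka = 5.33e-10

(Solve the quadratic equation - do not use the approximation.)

x² + Ka×x - Ka×C = 0. Using quadratic formula: [H⁺] = 1.7274e-06

pH = 5.76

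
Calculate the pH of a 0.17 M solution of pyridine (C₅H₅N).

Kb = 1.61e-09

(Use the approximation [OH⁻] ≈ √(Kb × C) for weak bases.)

[OH⁻] = √(Kb × C) = √(1.61e-09 × 0.17) = 1.6544e-05. pOH = 4.78, pH = 14 - pOH

pH = 9.22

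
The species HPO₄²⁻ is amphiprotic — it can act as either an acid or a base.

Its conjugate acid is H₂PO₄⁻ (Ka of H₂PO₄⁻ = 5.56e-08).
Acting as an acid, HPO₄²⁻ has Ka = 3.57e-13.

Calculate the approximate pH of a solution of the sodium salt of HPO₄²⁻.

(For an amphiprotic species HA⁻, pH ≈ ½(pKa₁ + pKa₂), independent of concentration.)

pKa₁ = -log(5.56e-08) = 7.25; pKa₂ = -log(3.57e-13) = 12.45. For an amphiprotic species, pH ≈ ½(pKa₁ + pKa₂) = ½(7.25 + 12.45) = 9.85.

pH = 9.85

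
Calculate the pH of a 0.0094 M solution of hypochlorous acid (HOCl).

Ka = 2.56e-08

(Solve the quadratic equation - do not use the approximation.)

x² + Ka×x - Ka×C = 0. Using quadratic formula: [H⁺] = 1.5500e-05

pH = 4.81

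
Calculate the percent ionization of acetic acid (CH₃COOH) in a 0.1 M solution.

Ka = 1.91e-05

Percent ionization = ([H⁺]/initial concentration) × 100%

Using Ka equilibrium: x² + Ka×x - Ka×C = 0. Solving: [H⁺] = 1.3725e-03. Percent = (1.3725e-03/0.1) × 100

Percent ionization = 1.37%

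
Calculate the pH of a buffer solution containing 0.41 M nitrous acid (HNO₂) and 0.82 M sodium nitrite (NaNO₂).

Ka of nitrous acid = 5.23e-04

pKa = -log(5.23e-04) = 3.28. pH = pKa + log([A⁻]/[HA]) = 3.28 + log(0.82/0.41)

pH = 3.58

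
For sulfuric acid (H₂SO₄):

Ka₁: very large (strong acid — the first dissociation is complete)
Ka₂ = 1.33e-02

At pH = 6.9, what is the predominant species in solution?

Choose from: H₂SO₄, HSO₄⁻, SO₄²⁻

The first dissociation is complete, so H₂SO₄ itself is never the predominant species in water; pKa₂ = -log(1.33e-02) = 1.88. For a polyprotic acid the predominant species crosses at each pKa: below pKa_n the protonated form dominates, above it the deprotonated form does. At pH = 6.9, the predominant species is SO₄²⁻.

SO₄²⁻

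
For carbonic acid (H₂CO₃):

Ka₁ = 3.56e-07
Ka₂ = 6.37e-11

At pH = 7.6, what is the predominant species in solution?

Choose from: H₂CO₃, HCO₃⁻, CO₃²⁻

pKa₁ = 6.45, pKa₂ = 10.20. For a polyprotic acid the predominant species crosses at each pKa: below pKa_n the protonated form dominates, above it the deprotonated form does. At pH = 7.6, the predominant species is HCO₃⁻.

HCO₃⁻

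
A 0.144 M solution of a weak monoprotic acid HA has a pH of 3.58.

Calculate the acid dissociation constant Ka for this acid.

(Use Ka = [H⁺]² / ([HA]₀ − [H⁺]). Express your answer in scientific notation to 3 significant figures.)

[H⁺] = 10^(−pH) = 10^(−3.58) = 2.630e-04 M. For HA ⇌ H⁺ + A⁻, Ka = [H⁺][A⁻]/[HA] = [H⁺]² / ([HA]₀ − [H⁺]) = (2.630e-04)² / (0.144 − 2.630e-04) = 4.81e-07.

K_a = 4.81e-07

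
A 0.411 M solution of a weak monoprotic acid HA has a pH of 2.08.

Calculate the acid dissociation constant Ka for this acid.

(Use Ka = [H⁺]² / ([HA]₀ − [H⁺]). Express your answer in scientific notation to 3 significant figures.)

[H⁺] = 10^(−pH) = 10^(−2.08) = 8.318e-03 M. For HA ⇌ H⁺ + A⁻, Ka = [H⁺][A⁻]/[HA] = [H⁺]² / ([HA]₀ − [H⁺]) = (8.318e-03)² / (0.411 − 8.318e-03) = 1.72e-04.

K_a = 1.72e-04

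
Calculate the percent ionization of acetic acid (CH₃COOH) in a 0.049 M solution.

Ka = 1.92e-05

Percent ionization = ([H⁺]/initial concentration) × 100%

Using Ka equilibrium: x² + Ka×x - Ka×C = 0. Solving: [H⁺] = 9.6040e-04. Percent = (9.6040e-04/0.049) × 100

Percent ionization = 1.96%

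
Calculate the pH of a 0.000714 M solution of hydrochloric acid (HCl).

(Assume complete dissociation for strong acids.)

[H⁺] = 0.000714 M for strong acid. pH = -log[H⁺] = -log(0.000714)

pH = 3.15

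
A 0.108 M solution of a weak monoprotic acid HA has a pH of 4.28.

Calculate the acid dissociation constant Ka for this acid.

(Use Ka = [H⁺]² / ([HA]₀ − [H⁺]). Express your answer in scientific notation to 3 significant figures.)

[H⁺] = 10^(−pH) = 10^(−4.28) = 5.248e-05 M. For HA ⇌ H⁺ + A⁻, Ka = [H⁺][A⁻]/[HA] = [H⁺]² / ([HA]₀ − [H⁺]) = (5.248e-05)² / (0.108 − 5.248e-05) = 2.55e-08.

K_a = 2.55e-08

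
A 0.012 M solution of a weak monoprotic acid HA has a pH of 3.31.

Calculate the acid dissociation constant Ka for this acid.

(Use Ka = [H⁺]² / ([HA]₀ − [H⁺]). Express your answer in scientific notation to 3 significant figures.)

[H⁺] = 10^(−pH) = 10^(−3.31) = 4.898e-04 M. For HA ⇌ H⁺ + A⁻, Ka = [H⁺][A⁻]/[HA] = [H⁺]² / ([HA]₀ − [H⁺]) = (4.898e-04)² / (0.012 − 4.898e-04) = 2.08e-05.

K_a = 2.08e-05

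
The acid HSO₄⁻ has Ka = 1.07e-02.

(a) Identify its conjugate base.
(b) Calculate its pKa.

(a) The conjugate base is formed by removing one H⁺ from HSO₄⁻, giving SO₄²⁻. (b) pKa = -log(Ka) = -log(1.07e-02) = 1.97.

Conjugate base: SO₄²⁻; pK_a = 1.97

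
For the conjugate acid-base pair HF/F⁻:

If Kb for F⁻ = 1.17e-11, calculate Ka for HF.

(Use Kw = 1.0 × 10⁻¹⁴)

For a conjugate pair Ka × Kb = Kw, so Ka = Kw/Kb = 1.0 × 10⁻¹⁴ / 1.17e-11 = 8.55e-04.

K_a = 8.55e-04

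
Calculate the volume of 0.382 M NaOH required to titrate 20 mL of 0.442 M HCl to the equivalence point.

At equivalence: moles acid = moles base. moles HCl = 0.442 × 20/1000 = 0.00884 mol. V_base = moles / 0.382 × 1000 = 23.1 mL.

V_{base} = 23.1 mL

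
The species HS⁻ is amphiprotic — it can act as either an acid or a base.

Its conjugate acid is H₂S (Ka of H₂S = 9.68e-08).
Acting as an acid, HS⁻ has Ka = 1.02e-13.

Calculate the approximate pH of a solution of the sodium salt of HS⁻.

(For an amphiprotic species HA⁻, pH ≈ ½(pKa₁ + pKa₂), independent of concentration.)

pKa₁ = -log(9.68e-08) = 7.01; pKa₂ = -log(1.02e-13) = 12.99. For an amphiprotic species, pH ≈ ½(pKa₁ + pKa₂) = ½(7.01 + 12.99) = 10.00.

pH = 10.00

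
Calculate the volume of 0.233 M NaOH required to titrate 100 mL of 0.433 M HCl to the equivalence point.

At equivalence: moles acid = moles base. moles HCl = 0.433 × 100/1000 = 0.0433 mol. V_base = moles / 0.233 × 1000 = 185.8 mL.

V_{base} = 185.8 mL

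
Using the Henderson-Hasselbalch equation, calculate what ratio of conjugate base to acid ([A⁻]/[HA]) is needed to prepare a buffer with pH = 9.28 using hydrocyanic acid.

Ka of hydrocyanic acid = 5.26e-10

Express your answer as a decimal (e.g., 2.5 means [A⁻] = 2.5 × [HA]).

pKa = -log(5.26e-10) = 9.2790. pH = pKa + log([A⁻]/[HA]), so log([A⁻]/[HA]) = pH − pKa = 9.28 − 9.2790 = 0.0010. [A⁻]/[HA] = 10^(0.0010) = 1.00

[A⁻]/[HA] = 1.00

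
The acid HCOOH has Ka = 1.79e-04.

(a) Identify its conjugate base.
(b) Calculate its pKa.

(a) The conjugate base is formed by removing one H⁺ from HCOOH, giving HCOO⁻. (b) pKa = -log(Ka) = -log(1.79e-04) = 3.75.

Conjugate base: HCOO⁻; pK_a = 3.75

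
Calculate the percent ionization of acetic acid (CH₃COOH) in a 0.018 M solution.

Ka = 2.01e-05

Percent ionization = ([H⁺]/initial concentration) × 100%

Using Ka equilibrium: x² + Ka×x - Ka×C = 0. Solving: [H⁺] = 5.9153e-04. Percent = (5.9153e-04/0.018) × 100

Percent ionization = 3.29%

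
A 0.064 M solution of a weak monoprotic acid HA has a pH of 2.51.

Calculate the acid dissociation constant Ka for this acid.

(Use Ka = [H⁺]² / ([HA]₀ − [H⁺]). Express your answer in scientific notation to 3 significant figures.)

[H⁺] = 10^(−pH) = 10^(−2.51) = 3.090e-03 M. For HA ⇌ H⁺ + A⁻, Ka = [H⁺][A⁻]/[HA] = [H⁺]² / ([HA]₀ − [H⁺]) = (3.090e-03)² / (0.064 − 3.090e-03) = 1.57e-04.

K_a = 1.57e-04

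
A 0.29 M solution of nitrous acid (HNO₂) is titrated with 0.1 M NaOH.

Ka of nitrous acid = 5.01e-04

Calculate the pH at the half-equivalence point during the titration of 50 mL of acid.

At half-equivalence [HA] = [A⁻], so Henderson-Hasselbalch gives pH = pKa = -log(5.01e-04) = 3.30.

pH = pKa = 3.30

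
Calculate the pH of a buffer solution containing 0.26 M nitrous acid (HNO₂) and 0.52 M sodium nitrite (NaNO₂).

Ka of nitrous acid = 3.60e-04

pKa = -log(3.60e-04) = 3.44. pH = pKa + log([A⁻]/[HA]) = 3.44 + log(0.52/0.26)

pH = 3.74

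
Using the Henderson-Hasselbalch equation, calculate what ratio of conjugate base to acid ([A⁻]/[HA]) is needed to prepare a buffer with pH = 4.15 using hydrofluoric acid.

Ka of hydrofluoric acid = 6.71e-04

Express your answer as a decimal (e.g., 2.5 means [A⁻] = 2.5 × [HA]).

pKa = -log(6.71e-04) = 3.1733. pH = pKa + log([A⁻]/[HA]), so log([A⁻]/[HA]) = pH − pKa = 4.15 − 3.1733 = 0.9767. [A⁻]/[HA] = 10^(0.9767) = 9.48

[A⁻]/[HA] = 9.48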